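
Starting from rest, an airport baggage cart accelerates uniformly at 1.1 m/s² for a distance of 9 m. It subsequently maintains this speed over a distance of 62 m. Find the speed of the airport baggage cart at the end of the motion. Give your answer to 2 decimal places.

4.45 m/s

Phase 1 (accelerating): v₀ = 0 m/s, a = 1.1 m/s².
v² = v₀² + 2aΔx = 0² + 2·1.1·9 = 19.8 → v = 4.45 m/s
t = (v − v₀)/a = (4.45 − 0)/1.1 = 4.05 s

Phase 2 (constant speed): v₀ = 4.45 m/s, a = 0 m/s².
Constant speed: t = d/v = 62/4.45 = 13.9 s
Final speed = 4.45 m/s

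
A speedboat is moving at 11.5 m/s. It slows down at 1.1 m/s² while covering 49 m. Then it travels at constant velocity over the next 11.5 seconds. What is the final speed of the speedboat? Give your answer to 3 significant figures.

Phase 1 (decelerating): v₀ = 11.5 m/s, a = -1.1 m/s².
v² = v₀² + 2aΔx = 11.5² + 2·-1.1·49 = 24.4 → v = 4.94 m/s
t = (v − v₀)/a = (4.94 − 11.5)/-1.1 = 5.96 s

Phase 2 (constant speed): v₀ = 4.94 m/s, a = 0 m/s².
v = v₀ + at = 4.94 + (0)(11.5) = 4.94 m/s
Δx = v₀t + ½at² = 4.94·11.5 + 0.5·0·11.5² = 56.9 m
Final speed = 4.94 m/s

4.94 m/s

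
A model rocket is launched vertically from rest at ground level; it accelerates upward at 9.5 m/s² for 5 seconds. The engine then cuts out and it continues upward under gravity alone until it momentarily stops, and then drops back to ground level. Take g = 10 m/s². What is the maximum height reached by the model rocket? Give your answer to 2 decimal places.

Phase 1 (powered ascent): v₀ = 0 m/s, a = 9.5 m/s².
v = v₀ + at = 0 + (9.5)(5) = 47.5 m/s
Δx = v₀t + ½at² = 0·5 + 0.5·9.5·5² = 119 m

Phase 2 (coasting upward): v₀ = 47.5 m/s, a = -10 m/s².
v = v₀ + at → t = (0 − 47.5) / -10 = 4.75 s
v² = v₀² + 2aΔx → Δx = (0² − 47.5²)/(2·-10) = 113 m
Maximum height = 119 + 113 = 232 m

231.56 m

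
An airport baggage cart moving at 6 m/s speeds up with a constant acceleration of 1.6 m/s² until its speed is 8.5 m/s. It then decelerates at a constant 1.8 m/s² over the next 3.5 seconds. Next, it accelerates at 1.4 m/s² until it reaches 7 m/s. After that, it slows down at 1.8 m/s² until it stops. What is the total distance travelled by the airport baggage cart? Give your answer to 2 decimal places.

59.44 m

Phase 1 (accelerating): v₀ = 6.00 m/s, a = 1.6 m/s².
v = v₀ + at → t = (8.5 − 6.00) / 1.6 = 1.56 s
v² = v₀² + 2aΔx → Δx = (8.5² − 6.00²)/(2·1.6) = 11.3 m

Phase 2 (decelerating): v₀ = 8.50 m/s, a = -1.8 m/s².
v = v₀ + at = 8.50 + (-1.8)(3.5) = 2.20 m/s
Δx = v₀t + ½at² = 8.50·3.5 + 0.5·-1.8·3.5² = 18.7 m

Phase 3 (accelerating): v₀ = 2.20 m/s, a = 1.4 m/s².
v = v₀ + at → t = (7 − 2.20) / 1.4 = 3.43 s
v² = v₀² + 2aΔx → Δx = (7² − 2.20²)/(2·1.4) = 15.8 m

Phase 4 (decelerating): v₀ = 7.00 m/s, a = -1.8 m/s².
v = v₀ + at → t = (0 − 7.00) / -1.8 = 3.89 s
v² = v₀² + 2aΔx → Δx = (0² − 7.00²)/(2·-1.8) = 13.6 m
Total distance = 11.3 + 18.7 + 15.8 + 13.6 = 59.4 m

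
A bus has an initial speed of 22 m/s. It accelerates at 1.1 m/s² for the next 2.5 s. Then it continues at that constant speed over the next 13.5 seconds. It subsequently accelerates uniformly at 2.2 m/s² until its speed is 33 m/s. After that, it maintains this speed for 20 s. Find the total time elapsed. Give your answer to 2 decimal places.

39.75 s

Phase 1 (accelerating): v₀ = 22.0 m/s, a = 1.1 m/s².
v = v₀ + at = 22.0 + (1.1)(2.5) = 24.8 m/s
Δx = v₀t + ½at² = 22.0·2.5 + 0.5·1.1·2.5² = 58.4 m

Phase 2 (constant speed): v₀ = 24.8 m/s, a = 0 m/s².
v = v₀ + at = 24.8 + (0)(13.5) = 24.8 m/s
Δx = v₀t + ½at² = 24.8·13.5 + 0.5·0·13.5² = 334 m

Phase 3 (accelerating): v₀ = 24.8 m/s, a = 2.2 m/s².
v = v₀ + at → t = (33 − 24.8) / 2.2 = 3.75 s
v² = v₀² + 2aΔx → Δx = (33² − 24.8²)/(2·2.2) = 108 m

Phase 4 (constant speed): v₀ = 33.0 m/s, a = 0 m/s².
v = v₀ + at = 33.0 + (0)(20) = 33.0 m/s
Δx = v₀t + ½at² = 33.0·20 + 0.5·0·20² = 660 m
Total time = 2.50 + 13.5 + 3.75 + 20.0 = 39.8 s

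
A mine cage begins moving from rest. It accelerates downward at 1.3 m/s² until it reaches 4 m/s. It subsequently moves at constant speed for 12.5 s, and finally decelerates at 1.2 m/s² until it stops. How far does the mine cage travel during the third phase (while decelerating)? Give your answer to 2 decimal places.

6.67 m

Phase 1 (accelerating): v₀ = 0 m/s, a = 1.3 m/s².
v = v₀ + at → t = (4 − 0) / 1.3 = 3.08 s
v² = v₀² + 2aΔx → Δx = (4² − 0²)/(2·1.3) = 6.15 m

Phase 2 (constant speed): v₀ = 4.00 m/s, a = 0 m/s².
v = v₀ + at = 4.00 + (0)(12.5) = 4.00 m/s
Δx = v₀t + ½at² = 4.00·12.5 + 0.5·0·12.5² = 50.0 m

Phase 3 (decelerating): v₀ = 4.00 m/s, a = -1.2 m/s².
v = v₀ + at → t = (0 − 4.00) / -1.2 = 3.33 s
v² = v₀² + 2aΔx → Δx = (0² − 4.00²)/(2·-1.2) = 6.67 m
Distance in phase 3 = 6.67 m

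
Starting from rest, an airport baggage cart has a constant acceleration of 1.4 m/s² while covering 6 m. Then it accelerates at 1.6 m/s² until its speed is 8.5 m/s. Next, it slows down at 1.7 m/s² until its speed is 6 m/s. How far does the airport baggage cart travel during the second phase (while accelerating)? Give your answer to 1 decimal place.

Phase 1 (accelerating): v₀ = 0 m/s, a = 1.4 m/s².
v² = v₀² + 2aΔx = 0² + 2·1.4·6 = 16.8 → v = 4.10 m/s
t = (v − v₀)/a = (4.10 − 0)/1.4 = 2.93 s

Phase 2 (accelerating): v₀ = 4.10 m/s, a = 1.6 m/s².
v = v₀ + at → t = (8.5 − 4.10) / 1.6 = 2.75 s
v² = v₀² + 2aΔx → Δx = (8.5² − 4.10²)/(2·1.6) = 17.3 m
Distance in phase 2 = 17.3 m

17.3 m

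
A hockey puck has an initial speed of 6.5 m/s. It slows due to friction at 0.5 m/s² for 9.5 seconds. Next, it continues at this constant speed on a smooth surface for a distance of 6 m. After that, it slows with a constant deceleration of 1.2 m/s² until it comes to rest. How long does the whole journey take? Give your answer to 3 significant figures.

14.4 s

Phase 1 (decelerating): v₀ = 6.50 m/s, a = -0.5 m/s².
v = v₀ + at = 6.50 + (-0.5)(9.5) = 1.75 m/s
Δx = v₀t + ½at² = 6.50·9.5 + 0.5·-0.5·9.5² = 39.2 m

Phase 2 (constant speed): v₀ = 1.75 m/s, a = 0 m/s².
Constant speed: t = d/v = 6/1.75 = 3.43 s

Phase 3 (decelerating): v₀ = 1.75 m/s, a = -1.2 m/s².
v = v₀ + at → t = (0 − 1.75) / -1.2 = 1.46 s
v² = v₀² + 2aΔx → Δx = (0² − 1.75²)/(2·-1.2) = 1.28 m
Total time = 9.50 + 3.43 + 1.46 = 14.4 s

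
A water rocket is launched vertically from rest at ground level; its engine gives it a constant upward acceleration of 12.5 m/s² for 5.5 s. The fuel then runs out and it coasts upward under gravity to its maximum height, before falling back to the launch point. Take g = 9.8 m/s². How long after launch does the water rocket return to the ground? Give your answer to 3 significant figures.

Phase 1 (powered ascent): v₀ = 0 m/s, a = 12.5 m/s².
v = v₀ + at = 0 + (12.5)(5.5) = 68.8 m/s
Δx = v₀t + ½at² = 0·5.5 + 0.5·12.5·5.5² = 189 m

Phase 2 (coasting upward): v₀ = 68.8 m/s, a = -9.8 m/s².
v = v₀ + at → t = (0 − 68.8) / -9.8 = 7.02 s
v² = v₀² + 2aΔx → Δx = (0² − 68.8²)/(2·-9.8) = 241 m

Phase 3 (free fall): v₀ = 0 m/s, a = -9.8 m/s².
Falls 430 m from rest: t = √(2·430/9.8) = 9.37 s; v = g·t = 91.8 m/s.
Total time = 5.50 + 7.02 + 9.37 = 21.9 s

21.9 s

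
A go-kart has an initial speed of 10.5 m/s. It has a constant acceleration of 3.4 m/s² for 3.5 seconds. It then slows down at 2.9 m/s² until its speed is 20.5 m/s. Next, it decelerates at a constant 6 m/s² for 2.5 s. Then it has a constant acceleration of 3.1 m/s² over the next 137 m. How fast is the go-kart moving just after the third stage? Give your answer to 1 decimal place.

Phase 1 (accelerating): v₀ = 10.5 m/s, a = 3.4 m/s².
v = v₀ + at = 10.5 + (3.4)(3.5) = 22.4 m/s
Δx = v₀t + ½at² = 10.5·3.5 + 0.5·3.4·3.5² = 57.6 m

Phase 2 (decelerating): v₀ = 22.4 m/s, a = -2.9 m/s².
v = v₀ + at → t = (20.5 − 22.4) / -2.9 = 0.655 s
v² = v₀² + 2aΔx → Δx = (20.5² − 22.4²)/(2·-2.9) = 14.1 m

Phase 3 (decelerating): v₀ = 20.5 m/s, a = -6 m/s².
v = v₀ + at = 20.5 + (-6)(2.5) = 5.50 m/s
Δx = v₀t + ½at² = 20.5·2.5 + 0.5·-6·2.5² = 32.5 m
Speed at end of phase 3 = 5.50 m/s

5.5 m/s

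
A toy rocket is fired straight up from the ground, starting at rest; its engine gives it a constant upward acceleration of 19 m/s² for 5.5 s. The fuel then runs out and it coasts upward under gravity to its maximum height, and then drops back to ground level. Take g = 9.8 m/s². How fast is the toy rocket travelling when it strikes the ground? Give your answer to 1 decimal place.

Phase 1 (powered ascent): v₀ = 0 m/s, a = 19 m/s².
v = v₀ + at = 0 + (19)(5.5) = 104 m/s
Δx = v₀t + ½at² = 0·5.5 + 0.5·19·5.5² = 287 m

Phase 2 (coasting upward): v₀ = 104 m/s, a = -9.8 m/s².
v = v₀ + at → t = (0 − 104) / -9.8 = 10.7 s
v² = v₀² + 2aΔx → Δx = (0² − 104²)/(2·-9.8) = 557 m

Phase 3 (free fall): v₀ = 0 m/s, a = -9.8 m/s².
Falls 845 m from rest: t = √(2·845/9.8) = 13.1 s; v = g·t = 129 m/s.
Impact speed = 129 m/s

128.7 m/s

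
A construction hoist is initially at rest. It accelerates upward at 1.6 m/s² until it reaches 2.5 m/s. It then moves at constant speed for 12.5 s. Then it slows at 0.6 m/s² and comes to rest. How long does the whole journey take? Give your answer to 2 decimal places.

Phase 1 (accelerating): v₀ = 0 m/s, a = 1.6 m/s².
v = v₀ + at → t = (2.5 − 0) / 1.6 = 1.56 s
v² = v₀² + 2aΔx → Δx = (2.5² − 0²)/(2·1.6) = 1.95 m

Phase 2 (constant speed): v₀ = 2.50 m/s, a = 0 m/s².
v = v₀ + at = 2.50 + (0)(12.5) = 2.50 m/s
Δx = v₀t + ½at² = 2.50·12.5 + 0.5·0·12.5² = 31.2 m

Phase 3 (decelerating): v₀ = 2.50 m/s, a = -0.6 m/s².
v = v₀ + at → t = (0 − 2.50) / -0.6 = 4.17 s
v² = v₀² + 2aΔx → Δx = (0² − 2.50²)/(2·-0.6) = 5.21 m
Total time = 1.56 + 12.5 + 4.17 = 18.2 s

18.23 s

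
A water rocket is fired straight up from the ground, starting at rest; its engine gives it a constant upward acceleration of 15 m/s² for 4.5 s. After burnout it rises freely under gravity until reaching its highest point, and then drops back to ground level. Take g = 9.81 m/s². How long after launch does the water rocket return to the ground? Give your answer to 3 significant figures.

Phase 1 (powered ascent): v₀ = 0 m/s, a = 15 m/s².
v = v₀ + at = 0 + (15)(4.5) = 67.5 m/s
Δx = v₀t + ½at² = 0·4.5 + 0.5·15·4.5² = 152 m

Phase 2 (coasting upward): v₀ = 67.5 m/s, a = -9.81 m/s².
v = v₀ + at → t = (0 − 67.5) / -9.81 = 6.88 s
v² = v₀² + 2aΔx → Δx = (0² − 67.5²)/(2·-9.81) = 232 m

Phase 3 (free fall): v₀ = 0 m/s, a = -9.81 m/s².
Falls 384 m from rest: t = √(2·384/9.81) = 8.85 s; v = g·t = 86.8 m/s.
Total time = 4.50 + 6.88 + 8.85 = 20.2 s

20.2 s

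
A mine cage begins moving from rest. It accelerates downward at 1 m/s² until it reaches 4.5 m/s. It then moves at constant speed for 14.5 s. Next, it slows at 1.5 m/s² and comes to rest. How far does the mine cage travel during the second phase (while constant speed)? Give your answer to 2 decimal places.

65.25 m

Phase 1 (accelerating): v₀ = 0 m/s, a = 1 m/s².
v = v₀ + at → t = (4.5 − 0) / 1 = 4.50 s
v² = v₀² + 2aΔx → Δx = (4.5² − 0²)/(2·1) = 10.1 m

Phase 2 (constant speed): v₀ = 4.50 m/s, a = 0 m/s².
v = v₀ + at = 4.50 + (0)(14.5) = 4.50 m/s
Δx = v₀t + ½at² = 4.50·14.5 + 0.5·0·14.5² = 65.2 m
Distance in phase 2 = 65.2 m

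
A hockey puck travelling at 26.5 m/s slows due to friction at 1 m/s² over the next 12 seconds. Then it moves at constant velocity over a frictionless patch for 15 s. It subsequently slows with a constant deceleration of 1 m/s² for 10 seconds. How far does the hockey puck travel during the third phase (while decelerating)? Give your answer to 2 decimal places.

Phase 1 (decelerating): v₀ = 26.5 m/s, a = -1 m/s².
v = v₀ + at = 26.5 + (-1)(12) = 14.5 m/s
Δx = v₀t + ½at² = 26.5·12 + 0.5·-1·12² = 246 m

Phase 2 (constant speed): v₀ = 14.5 m/s, a = 0 m/s².
v = v₀ + at = 14.5 + (0)(15) = 14.5 m/s
Δx = v₀t + ½at² = 14.5·15 + 0.5·0·15² = 218 m

Phase 3 (decelerating): v₀ = 14.5 m/s, a = -1 m/s².
v = v₀ + at = 14.5 + (-1)(10) = 4.50 m/s
Δx = v₀t + ½at² = 14.5·10 + 0.5·-1·10² = 95.0 m
Distance in phase 3 = 95.0 m

95.00 m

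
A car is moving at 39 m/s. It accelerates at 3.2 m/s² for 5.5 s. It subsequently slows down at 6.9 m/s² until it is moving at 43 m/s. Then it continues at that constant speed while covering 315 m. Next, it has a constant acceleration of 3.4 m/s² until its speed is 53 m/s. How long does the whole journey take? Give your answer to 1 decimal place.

Phase 1 (accelerating): v₀ = 39.0 m/s, a = 3.2 m/s².
v = v₀ + at = 39.0 + (3.2)(5.5) = 56.6 m/s
Δx = v₀t + ½at² = 39.0·5.5 + 0.5·3.2·5.5² = 263 m

Phase 2 (decelerating): v₀ = 56.6 m/s, a = -6.9 m/s².
v = v₀ + at → t = (43 − 56.6) / -6.9 = 1.97 s
v² = v₀² + 2aΔx → Δx = (43² − 56.6²)/(2·-6.9) = 98.2 m

Phase 3 (constant speed): v₀ = 43.0 m/s, a = 0 m/s².
Constant speed: t = d/v = 315/43.0 = 7.33 s

Phase 4 (accelerating): v₀ = 43.0 m/s, a = 3.4 m/s².
v = v₀ + at → t = (53 − 43.0) / 3.4 = 2.94 s
v² = v₀² + 2aΔx → Δx = (53² − 43.0²)/(2·3.4) = 141 m
Total time = 5.50 + 1.97 + 7.33 + 2.94 = 17.7 s

17.7 s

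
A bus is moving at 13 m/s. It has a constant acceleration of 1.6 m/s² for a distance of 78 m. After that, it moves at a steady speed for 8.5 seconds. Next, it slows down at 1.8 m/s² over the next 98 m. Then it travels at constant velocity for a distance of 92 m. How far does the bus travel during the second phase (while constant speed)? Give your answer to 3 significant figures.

Phase 1 (accelerating): v₀ = 13.0 m/s, a = 1.6 m/s².
v² = v₀² + 2aΔx = 13.0² + 2·1.6·78 = 419 → v = 20.5 m/s
t = (v − v₀)/a = (20.5 − 13.0)/1.6 = 4.66 s

Phase 2 (constant speed): v₀ = 20.5 m/s, a = 0 m/s².
v = v₀ + at = 20.5 + (0)(8.5) = 20.5 m/s
Δx = v₀t + ½at² = 20.5·8.5 + 0.5·0·8.5² = 174 m
Distance in phase 2 = 174 m

174 m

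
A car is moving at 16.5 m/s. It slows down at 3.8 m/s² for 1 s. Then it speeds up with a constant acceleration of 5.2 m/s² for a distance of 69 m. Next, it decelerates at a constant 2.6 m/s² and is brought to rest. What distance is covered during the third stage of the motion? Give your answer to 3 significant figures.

169 m

Phase 1 (decelerating): v₀ = 16.5 m/s, a = -3.8 m/s².
v = v₀ + at = 16.5 + (-3.8)(1) = 12.7 m/s
Δx = v₀t + ½at² = 16.5·1 + 0.5·-3.8·1² = 14.6 m

Phase 2 (accelerating): v₀ = 12.7 m/s, a = 5.2 m/s².
v² = v₀² + 2aΔx = 12.7² + 2·5.2·69 = 879 → v = 29.6 m/s
t = (v − v₀)/a = (29.6 − 12.7)/5.2 = 3.26 s

Phase 3 (decelerating): v₀ = 29.6 m/s, a = -2.6 m/s².
v = v₀ + at → t = (0 − 29.6) / -2.6 = 11.4 s
v² = v₀² + 2aΔx → Δx = (0² − 29.6²)/(2·-2.6) = 169 m
Distance in phase 3 = 169 m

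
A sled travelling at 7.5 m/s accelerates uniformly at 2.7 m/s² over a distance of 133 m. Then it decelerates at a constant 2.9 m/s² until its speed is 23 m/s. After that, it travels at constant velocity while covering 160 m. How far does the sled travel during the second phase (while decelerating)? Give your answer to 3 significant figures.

Phase 1 (accelerating): v₀ = 7.50 m/s, a = 2.7 m/s².
v² = v₀² + 2aΔx = 7.50² + 2·2.7·133 = 774 → v = 27.8 m/s
t = (v − v₀)/a = (27.8 − 7.50)/2.7 = 7.53 s

Phase 2 (decelerating): v₀ = 27.8 m/s, a = -2.9 m/s².
v = v₀ + at → t = (23 − 27.8) / -2.9 = 1.67 s
v² = v₀² + 2aΔx → Δx = (23² − 27.8²)/(2·-2.9) = 42.3 m
Distance in phase 2 = 42.3 m

42.3 m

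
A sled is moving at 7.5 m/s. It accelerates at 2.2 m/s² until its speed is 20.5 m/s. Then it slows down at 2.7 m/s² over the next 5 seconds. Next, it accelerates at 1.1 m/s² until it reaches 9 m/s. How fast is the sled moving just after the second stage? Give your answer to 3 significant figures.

Phase 1 (accelerating): v₀ = 7.50 m/s, a = 2.2 m/s².
v = v₀ + at → t = (20.5 − 7.50) / 2.2 = 5.91 s
v² = v₀² + 2aΔx → Δx = (20.5² − 7.50²)/(2·2.2) = 82.7 m

Phase 2 (decelerating): v₀ = 20.5 m/s, a = -2.7 m/s².
v = v₀ + at = 20.5 + (-2.7)(5) = 7.00 m/s
Δx = v₀t + ½at² = 20.5·5 + 0.5·-2.7·5² = 68.8 m
Speed at end of phase 2 = 7.00 m/s

7.00 m/s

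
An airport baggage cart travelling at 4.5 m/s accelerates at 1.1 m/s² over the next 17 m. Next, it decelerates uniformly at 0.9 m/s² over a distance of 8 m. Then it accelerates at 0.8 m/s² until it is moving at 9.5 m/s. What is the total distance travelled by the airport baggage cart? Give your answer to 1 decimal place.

54.4 m

Phase 1 (accelerating): v₀ = 4.50 m/s, a = 1.1 m/s².
v² = v₀² + 2aΔx = 4.50² + 2·1.1·17 = 57.7 → v = 7.59 m/s
t = (v − v₀)/a = (7.59 − 4.50)/1.1 = 2.81 s

Phase 2 (decelerating): v₀ = 7.59 m/s, a = -0.9 m/s².
v² = v₀² + 2aΔx = 7.59² + 2·-0.9·8 = 43.3 → v = 6.58 m/s
t = (v − v₀)/a = (6.58 − 7.59)/-0.9 = 1.13 s

Phase 3 (accelerating): v₀ = 6.58 m/s, a = 0.8 m/s².
v = v₀ + at → t = (9.5 − 6.58) / 0.8 = 3.65 s
v² = v₀² + 2aΔx → Δx = (9.5² − 6.58²)/(2·0.8) = 29.4 m
Total distance = 17.0 + 8.00 + 29.4 = 54.4 m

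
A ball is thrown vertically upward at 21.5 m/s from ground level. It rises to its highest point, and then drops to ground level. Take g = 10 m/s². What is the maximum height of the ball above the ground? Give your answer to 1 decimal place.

23.1 m

Phase 1 (rising): v₀ = 21.5 m/s, a = -10 m/s².
v = v₀ + at → t = (0 − 21.5) / -10 = 2.15 s
v² = v₀² + 2aΔx → Δx = (0² − 21.5²)/(2·-10) = 23.1 m
Maximum height = 23.1 m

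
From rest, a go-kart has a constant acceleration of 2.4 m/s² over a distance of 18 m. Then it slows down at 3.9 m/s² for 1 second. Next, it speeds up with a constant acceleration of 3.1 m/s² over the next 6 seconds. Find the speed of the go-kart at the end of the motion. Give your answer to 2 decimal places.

24.00 m/s

Phase 1 (accelerating): v₀ = 0 m/s, a = 2.4 m/s².
v² = v₀² + 2aΔx = 0² + 2·2.4·18 = 86.4 → v = 9.30 m/s
t = (v − v₀)/a = (9.30 − 0)/2.4 = 3.87 s

Phase 2 (decelerating): v₀ = 9.30 m/s, a = -3.9 m/s².
v = v₀ + at = 9.30 + (-3.9)(1) = 5.40 m/s
Δx = v₀t + ½at² = 9.30·1 + 0.5·-3.9·1² = 7.35 m

Phase 3 (accelerating): v₀ = 5.40 m/s, a = 3.1 m/s².
v = v₀ + at = 5.40 + (3.1)(6) = 24.0 m/s
Δx = v₀t + ½at² = 5.40·6 + 0.5·3.1·6² = 88.2 m
Final speed = 24.0 m/s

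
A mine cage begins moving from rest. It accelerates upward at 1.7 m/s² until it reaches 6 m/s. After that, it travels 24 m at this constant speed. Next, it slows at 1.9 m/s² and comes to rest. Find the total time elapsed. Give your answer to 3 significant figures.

10.7 s

Phase 1 (accelerating): v₀ = 0 m/s, a = 1.7 m/s².
v = v₀ + at → t = (6 − 0) / 1.7 = 3.53 s
v² = v₀² + 2aΔx → Δx = (6² − 0²)/(2·1.7) = 10.6 m

Phase 2 (constant speed): v₀ = 6.00 m/s, a = 0 m/s².
Constant speed: t = d/v = 24/6.00 = 4.00 s

Phase 3 (decelerating): v₀ = 6.00 m/s, a = -1.9 m/s².
v = v₀ + at → t = (0 − 6.00) / -1.9 = 3.16 s
v² = v₀² + 2aΔx → Δx = (0² − 6.00²)/(2·-1.9) = 9.47 m
Total time = 3.53 + 4.00 + 3.16 = 10.7 s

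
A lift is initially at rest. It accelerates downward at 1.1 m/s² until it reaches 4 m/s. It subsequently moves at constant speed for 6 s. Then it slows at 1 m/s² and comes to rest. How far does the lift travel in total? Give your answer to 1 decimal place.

Phase 1 (accelerating): v₀ = 0 m/s, a = 1.1 m/s².
v = v₀ + at → t = (4 − 0) / 1.1 = 3.64 s
v² = v₀² + 2aΔx → Δx = (4² − 0²)/(2·1.1) = 7.27 m

Phase 2 (constant speed): v₀ = 4.00 m/s, a = 0 m/s².
v = v₀ + at = 4.00 + (0)(6) = 4.00 m/s
Δx = v₀t + ½at² = 4.00·6 + 0.5·0·6² = 24.0 m

Phase 3 (decelerating): v₀ = 4.00 m/s, a = -1 m/s².
v = v₀ + at → t = (0 − 4.00) / -1 = 4.00 s
v² = v₀² + 2aΔx → Δx = (0² − 4.00²)/(2·-1) = 8.00 m
Total distance = 7.27 + 24.0 + 8.00 = 39.3 m

39.3 m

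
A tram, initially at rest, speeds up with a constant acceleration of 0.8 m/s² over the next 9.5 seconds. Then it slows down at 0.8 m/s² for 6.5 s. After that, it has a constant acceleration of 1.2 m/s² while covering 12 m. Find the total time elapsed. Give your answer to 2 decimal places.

18.90 s

Phase 1 (accelerating): v₀ = 0 m/s, a = 0.8 m/s².
v = v₀ + at = 0 + (0.8)(9.5) = 7.60 m/s
Δx = v₀t + ½at² = 0·9.5 + 0.5·0.8·9.5² = 36.1 m

Phase 2 (decelerating): v₀ = 7.60 m/s, a = -0.8 m/s².
v = v₀ + at = 7.60 + (-0.8)(6.5) = 2.40 m/s
Δx = v₀t + ½at² = 7.60·6.5 + 0.5·-0.8·6.5² = 32.5 m

Phase 3 (accelerating): v₀ = 2.40 m/s, a = 1.2 m/s².
v² = v₀² + 2aΔx = 2.40² + 2·1.2·12 = 34.6 → v = 5.88 m/s
t = (v − v₀)/a = (5.88 − 2.40)/1.2 = 2.90 s
Total time = 9.50 + 6.50 + 2.90 = 18.9 s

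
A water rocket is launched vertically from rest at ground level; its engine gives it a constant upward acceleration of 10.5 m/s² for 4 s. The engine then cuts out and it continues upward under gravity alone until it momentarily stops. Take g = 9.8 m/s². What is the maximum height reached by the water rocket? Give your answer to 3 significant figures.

174 m

Phase 1 (powered ascent): v₀ = 0 m/s, a = 10.5 m/s².
v = v₀ + at = 0 + (10.5)(4) = 42.0 m/s
Δx = v₀t + ½at² = 0·4 + 0.5·10.5·4² = 84.0 m

Phase 2 (coasting upward): v₀ = 42.0 m/s, a = -9.8 m/s².
v = v₀ + at → t = (0 − 42.0) / -9.8 = 4.29 s
v² = v₀² + 2aΔx → Δx = (0² − 42.0²)/(2·-9.8) = 90.0 m
Maximum height = 84.0 + 90.0 = 174 m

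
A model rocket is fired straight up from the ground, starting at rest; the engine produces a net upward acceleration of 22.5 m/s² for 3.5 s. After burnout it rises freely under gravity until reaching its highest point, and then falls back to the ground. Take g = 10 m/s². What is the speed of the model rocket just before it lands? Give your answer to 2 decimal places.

94.65 m/s

Phase 1 (powered ascent): v₀ = 0 m/s, a = 22.5 m/s².
v = v₀ + at = 0 + (22.5)(3.5) = 78.8 m/s
Δx = v₀t + ½at² = 0·3.5 + 0.5·22.5·3.5² = 138 m

Phase 2 (coasting upward): v₀ = 78.8 m/s, a = -10 m/s².
v = v₀ + at → t = (0 − 78.8) / -10 = 7.88 s
v² = v₀² + 2aΔx → Δx = (0² − 78.8²)/(2·-10) = 310 m

Phase 3 (free fall): v₀ = 0 m/s, a = -10 m/s².
Falls 448 m from rest: t = √(2·448/10) = 9.46 s; v = g·t = 94.6 m/s.
Impact speed = 94.6 m/s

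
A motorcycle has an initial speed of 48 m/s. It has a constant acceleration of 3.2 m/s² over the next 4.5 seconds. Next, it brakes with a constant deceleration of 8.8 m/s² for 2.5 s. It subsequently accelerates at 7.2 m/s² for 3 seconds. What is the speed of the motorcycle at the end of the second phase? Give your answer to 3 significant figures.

Phase 1 (accelerating): v₀ = 48.0 m/s, a = 3.2 m/s².
v = v₀ + at = 48.0 + (3.2)(4.5) = 62.4 m/s
Δx = v₀t + ½at² = 48.0·4.5 + 0.5·3.2·4.5² = 248 m

Phase 2 (decelerating): v₀ = 62.4 m/s, a = -8.8 m/s².
v = v₀ + at = 62.4 + (-8.8)(2.5) = 40.4 m/s
Δx = v₀t + ½at² = 62.4·2.5 + 0.5·-8.8·2.5² = 128 m
Speed at end of phase 2 = 40.4 m/s

40.4 m/s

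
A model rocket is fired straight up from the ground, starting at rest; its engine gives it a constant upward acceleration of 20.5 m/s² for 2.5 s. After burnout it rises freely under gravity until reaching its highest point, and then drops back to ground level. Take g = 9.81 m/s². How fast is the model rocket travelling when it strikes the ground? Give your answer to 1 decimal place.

62.3 m/s

Phase 1 (powered ascent): v₀ = 0 m/s, a = 20.5 m/s².
v = v₀ + at = 0 + (20.5)(2.5) = 51.2 m/s
Δx = v₀t + ½at² = 0·2.5 + 0.5·20.5·2.5² = 64.1 m

Phase 2 (coasting upward): v₀ = 51.2 m/s, a = -9.81 m/s².
v = v₀ + at → t = (0 − 51.2) / -9.81 = 5.22 s
v² = v₀² + 2aΔx → Δx = (0² − 51.2²)/(2·-9.81) = 134 m

Phase 3 (free fall): v₀ = 0 m/s, a = -9.81 m/s².
Falls 198 m from rest: t = √(2·198/9.81) = 6.35 s; v = g·t = 62.3 m/s.
Impact speed = 62.3 m/s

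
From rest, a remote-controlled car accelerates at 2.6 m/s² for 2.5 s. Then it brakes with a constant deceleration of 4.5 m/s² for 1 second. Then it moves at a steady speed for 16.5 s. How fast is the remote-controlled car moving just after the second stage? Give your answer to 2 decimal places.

2.00 m/s

Phase 1 (accelerating): v₀ = 0 m/s, a = 2.6 m/s².
v = v₀ + at = 0 + (2.6)(2.5) = 6.50 m/s
Δx = v₀t + ½at² = 0·2.5 + 0.5·2.6·2.5² = 8.12 m

Phase 2 (decelerating): v₀ = 6.50 m/s, a = -4.5 m/s².
v = v₀ + at = 6.50 + (-4.5)(1) = 2.00 m/s
Δx = v₀t + ½at² = 6.50·1 + 0.5·-4.5·1² = 4.25 m
Speed at end of phase 2 = 2.00 m/s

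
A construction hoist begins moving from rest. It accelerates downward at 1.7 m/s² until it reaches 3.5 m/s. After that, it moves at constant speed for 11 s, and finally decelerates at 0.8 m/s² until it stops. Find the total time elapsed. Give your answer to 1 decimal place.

Phase 1 (accelerating): v₀ = 0 m/s, a = 1.7 m/s².
v = v₀ + at → t = (3.5 − 0) / 1.7 = 2.06 s
v² = v₀² + 2aΔx → Δx = (3.5² − 0²)/(2·1.7) = 3.60 m

Phase 2 (constant speed): v₀ = 3.50 m/s, a = 0 m/s².
v = v₀ + at = 3.50 + (0)(11) = 3.50 m/s
Δx = v₀t + ½at² = 3.50·11 + 0.5·0·11² = 38.5 m

Phase 3 (decelerating): v₀ = 3.50 m/s, a = -0.8 m/s².
v = v₀ + at → t = (0 − 3.50) / -0.8 = 4.38 s
v² = v₀² + 2aΔx → Δx = (0² − 3.50²)/(2·-0.8) = 7.66 m
Total time = 2.06 + 11.0 + 4.38 = 17.4 s

17.4 s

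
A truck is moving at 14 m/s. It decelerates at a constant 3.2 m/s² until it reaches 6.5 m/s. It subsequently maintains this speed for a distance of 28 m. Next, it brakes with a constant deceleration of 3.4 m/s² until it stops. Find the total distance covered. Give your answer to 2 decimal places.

Phase 1 (decelerating): v₀ = 14.0 m/s, a = -3.2 m/s².
v = v₀ + at → t = (6.5 − 14.0) / -3.2 = 2.34 s
v² = v₀² + 2aΔx → Δx = (6.5² − 14.0²)/(2·-3.2) = 24.0 m

Phase 2 (constant speed): v₀ = 6.50 m/s, a = 0 m/s².
Constant speed: t = d/v = 28/6.50 = 4.31 s

Phase 3 (decelerating): v₀ = 6.50 m/s, a = -3.4 m/s².
v = v₀ + at → t = (0 − 6.50) / -3.4 = 1.91 s
v² = v₀² + 2aΔx → Δx = (0² − 6.50²)/(2·-3.4) = 6.21 m
Total distance = 24.0 + 28.0 + 6.21 = 58.2 m

58.24 m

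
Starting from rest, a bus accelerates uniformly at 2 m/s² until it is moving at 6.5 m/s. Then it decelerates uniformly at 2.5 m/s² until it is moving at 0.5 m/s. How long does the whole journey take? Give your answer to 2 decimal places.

5.65 s

Phase 1 (accelerating): v₀ = 0 m/s, a = 2 m/s².
v = v₀ + at → t = (6.5 − 0) / 2 = 3.25 s
v² = v₀² + 2aΔx → Δx = (6.5² − 0²)/(2·2) = 10.6 m

Phase 2 (decelerating): v₀ = 6.50 m/s, a = -2.5 m/s².
v = v₀ + at → t = (0.5 − 6.50) / -2.5 = 2.40 s
v² = v₀² + 2aΔx → Δx = (0.5² − 6.50²)/(2·-2.5) = 8.40 m
Total time = 3.25 + 2.40 = 5.65 s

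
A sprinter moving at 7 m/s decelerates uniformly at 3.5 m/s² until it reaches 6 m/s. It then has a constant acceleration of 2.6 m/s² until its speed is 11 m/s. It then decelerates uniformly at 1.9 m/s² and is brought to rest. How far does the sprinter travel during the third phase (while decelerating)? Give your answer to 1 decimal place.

Phase 1 (decelerating): v₀ = 7.00 m/s, a = -3.5 m/s².
v = v₀ + at → t = (6 − 7.00) / -3.5 = 0.286 s
v² = v₀² + 2aΔx → Δx = (6² − 7.00²)/(2·-3.5) = 1.86 m

Phase 2 (accelerating): v₀ = 6.00 m/s, a = 2.6 m/s².
v = v₀ + at → t = (11 − 6.00) / 2.6 = 1.92 s
v² = v₀² + 2aΔx → Δx = (11² − 6.00²)/(2·2.6) = 16.3 m

Phase 3 (decelerating): v₀ = 11.0 m/s, a = -1.9 m/s².
v = v₀ + at → t = (0 − 11.0) / -1.9 = 5.79 s
v² = v₀² + 2aΔx → Δx = (0² − 11.0²)/(2·-1.9) = 31.8 m
Distance in phase 3 = 31.8 m

31.8 m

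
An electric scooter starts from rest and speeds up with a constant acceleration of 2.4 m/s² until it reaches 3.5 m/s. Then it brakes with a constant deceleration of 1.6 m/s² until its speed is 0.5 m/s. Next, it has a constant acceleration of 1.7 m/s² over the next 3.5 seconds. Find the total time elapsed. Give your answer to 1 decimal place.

Phase 1 (accelerating): v₀ = 0 m/s, a = 2.4 m/s².
v = v₀ + at → t = (3.5 − 0) / 2.4 = 1.46 s
v² = v₀² + 2aΔx → Δx = (3.5² − 0²)/(2·2.4) = 2.55 m

Phase 2 (decelerating): v₀ = 3.50 m/s, a = -1.6 m/s².
v = v₀ + at → t = (0.5 − 3.50) / -1.6 = 1.88 s
v² = v₀² + 2aΔx → Δx = (0.5² − 3.50²)/(2·-1.6) = 3.75 m

Phase 3 (accelerating): v₀ = 0.500 m/s, a = 1.7 m/s².
v = v₀ + at = 0.500 + (1.7)(3.5) = 6.45 m/s
Δx = v₀t + ½at² = 0.500·3.5 + 0.5·1.7·3.5² = 12.2 m
Total time = 1.46 + 1.88 + 3.50 = 6.83 s

6.8 s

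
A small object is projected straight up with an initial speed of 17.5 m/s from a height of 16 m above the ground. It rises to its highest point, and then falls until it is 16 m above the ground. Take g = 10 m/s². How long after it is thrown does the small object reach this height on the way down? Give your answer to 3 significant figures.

Phase 1 (rising): v₀ = 17.5 m/s, a = -10 m/s².
v = v₀ + at → t = (0 − 17.5) / -10 = 1.75 s
v² = v₀² + 2aΔx → Δx = (0² − 17.5²)/(2·-10) = 15.3 m

Phase 2 (falling): v₀ = 0 m/s, a = -10 m/s².
Falls 15.3 m from rest: t = √(2·15.3/10) = 1.75 s; v = g·t = 17.5 m/s.
Total time = 1.75 + 1.75 = 3.50 s

3.50 s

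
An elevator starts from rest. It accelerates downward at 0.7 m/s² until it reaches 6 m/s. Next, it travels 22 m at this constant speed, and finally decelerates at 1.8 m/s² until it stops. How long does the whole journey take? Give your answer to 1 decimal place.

Phase 1 (accelerating): v₀ = 0 m/s, a = 0.7 m/s².
v = v₀ + at → t = (6 − 0) / 0.7 = 8.57 s
v² = v₀² + 2aΔx → Δx = (6² − 0²)/(2·0.7) = 25.7 m

Phase 2 (constant speed): v₀ = 6.00 m/s, a = 0 m/s².
Constant speed: t = d/v = 22/6.00 = 3.67 s

Phase 3 (decelerating): v₀ = 6.00 m/s, a = -1.8 m/s².
v = v₀ + at → t = (0 − 6.00) / -1.8 = 3.33 s
v² = v₀² + 2aΔx → Δx = (0² − 6.00²)/(2·-1.8) = 10.0 m
Total time = 8.57 + 3.67 + 3.33 = 15.6 s

15.6 s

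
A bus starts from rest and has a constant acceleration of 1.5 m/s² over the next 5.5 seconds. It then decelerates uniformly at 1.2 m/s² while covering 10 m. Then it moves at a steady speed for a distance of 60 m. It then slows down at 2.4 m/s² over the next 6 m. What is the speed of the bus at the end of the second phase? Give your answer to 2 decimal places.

Phase 1 (accelerating): v₀ = 0 m/s, a = 1.5 m/s².
v = v₀ + at = 0 + (1.5)(5.5) = 8.25 m/s
Δx = v₀t + ½at² = 0·5.5 + 0.5·1.5·5.5² = 22.7 m

Phase 2 (decelerating): v₀ = 8.25 m/s, a = -1.2 m/s².
v² = v₀² + 2aΔx = 8.25² + 2·-1.2·10 = 44.1 → v = 6.64 m/s
t = (v − v₀)/a = (6.64 − 8.25)/-1.2 = 1.34 s
Speed at end of phase 2 = 6.64 m/s

6.64 m/s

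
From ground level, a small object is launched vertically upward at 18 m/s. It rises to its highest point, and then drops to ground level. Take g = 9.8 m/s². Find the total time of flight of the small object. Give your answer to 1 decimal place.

3.7 s

Phase 1 (rising): v₀ = 18.0 m/s, a = -9.8 m/s².
v = v₀ + at → t = (0 − 18.0) / -9.8 = 1.84 s
v² = v₀² + 2aΔx → Δx = (0² − 18.0²)/(2·-9.8) = 16.5 m

Phase 2 (falling): v₀ = 0 m/s, a = -9.8 m/s².
Falls 16.5 m from rest: t = √(2·16.5/9.8) = 1.84 s; v = g·t = 18.0 m/s.
Total time = 1.84 + 1.84 = 3.67 s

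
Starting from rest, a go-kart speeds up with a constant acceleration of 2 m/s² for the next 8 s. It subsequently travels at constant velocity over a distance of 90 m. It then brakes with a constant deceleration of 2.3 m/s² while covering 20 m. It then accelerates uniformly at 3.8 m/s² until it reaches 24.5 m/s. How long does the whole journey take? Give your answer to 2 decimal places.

Phase 1 (accelerating): v₀ = 0 m/s, a = 2 m/s².
v = v₀ + at = 0 + (2)(8) = 16.0 m/s
Δx = v₀t + ½at² = 0·8 + 0.5·2·8² = 64.0 m

Phase 2 (constant speed): v₀ = 16.0 m/s, a = 0 m/s².
Constant speed: t = d/v = 90/16.0 = 5.62 s

Phase 3 (decelerating): v₀ = 16.0 m/s, a = -2.3 m/s².
v² = v₀² + 2aΔx = 16.0² + 2·-2.3·20 = 164 → v = 12.8 m/s
t = (v − v₀)/a = (12.8 − 16.0)/-2.3 = 1.39 s

Phase 4 (accelerating): v₀ = 12.8 m/s, a = 3.8 m/s².
v = v₀ + at → t = (24.5 − 12.8) / 3.8 = 3.08 s
v² = v₀² + 2aΔx → Δx = (24.5² − 12.8²)/(2·3.8) = 57.4 m
Total time = 8.00 + 5.62 + 1.39 + 3.08 = 18.1 s

18.09 s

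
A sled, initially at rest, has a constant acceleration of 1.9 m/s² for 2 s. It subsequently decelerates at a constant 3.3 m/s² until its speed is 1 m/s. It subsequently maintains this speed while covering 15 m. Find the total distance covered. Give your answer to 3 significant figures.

20.8 m

Phase 1 (accelerating): v₀ = 0 m/s, a = 1.9 m/s².
v = v₀ + at = 0 + (1.9)(2) = 3.80 m/s
Δx = v₀t + ½at² = 0·2 + 0.5·1.9·2² = 3.80 m

Phase 2 (decelerating): v₀ = 3.80 m/s, a = -3.3 m/s².
v = v₀ + at → t = (1 − 3.80) / -3.3 = 0.848 s
v² = v₀² + 2aΔx → Δx = (1² − 3.80²)/(2·-3.3) = 2.04 m

Phase 3 (constant speed): v₀ = 1.00 m/s, a = 0 m/s².
Constant speed: t = d/v = 15/1.00 = 15.0 s
Total distance = 3.80 + 2.04 + 15.0 = 20.8 m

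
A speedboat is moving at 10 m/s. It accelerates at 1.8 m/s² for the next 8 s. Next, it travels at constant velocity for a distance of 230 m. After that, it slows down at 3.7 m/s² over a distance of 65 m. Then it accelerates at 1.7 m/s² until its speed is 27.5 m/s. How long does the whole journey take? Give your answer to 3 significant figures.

Phase 1 (accelerating): v₀ = 10.0 m/s, a = 1.8 m/s².
v = v₀ + at = 10.0 + (1.8)(8) = 24.4 m/s
Δx = v₀t + ½at² = 10.0·8 + 0.5·1.8·8² = 138 m

Phase 2 (constant speed): v₀ = 24.4 m/s, a = 0 m/s².
Constant speed: t = d/v = 230/24.4 = 9.43 s

Phase 3 (decelerating): v₀ = 24.4 m/s, a = -3.7 m/s².
v² = v₀² + 2aΔx = 24.4² + 2·-3.7·65 = 114 → v = 10.7 m/s
t = (v − v₀)/a = (10.7 − 24.4)/-3.7 = 3.70 s

Phase 4 (accelerating): v₀ = 10.7 m/s, a = 1.7 m/s².
v = v₀ + at → t = (27.5 − 10.7) / 1.7 = 9.89 s
v² = v₀² + 2aΔx → Δx = (27.5² − 10.7²)/(2·1.7) = 189 m
Total time = 8.00 + 9.43 + 3.70 + 9.89 = 31.0 s

31.0 s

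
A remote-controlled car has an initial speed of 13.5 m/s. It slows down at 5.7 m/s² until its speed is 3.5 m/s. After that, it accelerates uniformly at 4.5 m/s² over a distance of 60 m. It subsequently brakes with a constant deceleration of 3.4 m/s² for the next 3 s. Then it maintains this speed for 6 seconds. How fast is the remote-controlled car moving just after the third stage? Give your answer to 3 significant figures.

Phase 1 (decelerating): v₀ = 13.5 m/s, a = -5.7 m/s².
v = v₀ + at → t = (3.5 − 13.5) / -5.7 = 1.75 s
v² = v₀² + 2aΔx → Δx = (3.5² − 13.5²)/(2·-5.7) = 14.9 m

Phase 2 (accelerating): v₀ = 3.50 m/s, a = 4.5 m/s².
v² = v₀² + 2aΔx = 3.50² + 2·4.5·60 = 552 → v = 23.5 m/s
t = (v − v₀)/a = (23.5 − 3.50)/4.5 = 4.44 s

Phase 3 (decelerating): v₀ = 23.5 m/s, a = -3.4 m/s².
v = v₀ + at = 23.5 + (-3.4)(3) = 13.3 m/s
Δx = v₀t + ½at² = 23.5·3 + 0.5·-3.4·3² = 55.2 m
Speed at end of phase 3 = 13.3 m/s

13.3 m/s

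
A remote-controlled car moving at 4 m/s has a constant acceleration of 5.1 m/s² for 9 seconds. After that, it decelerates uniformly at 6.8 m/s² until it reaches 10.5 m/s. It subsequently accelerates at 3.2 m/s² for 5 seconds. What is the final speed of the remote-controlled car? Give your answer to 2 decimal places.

26.50 m/s

Phase 1 (accelerating): v₀ = 4.00 m/s, a = 5.1 m/s².
v = v₀ + at = 4.00 + (5.1)(9) = 49.9 m/s
Δx = v₀t + ½at² = 4.00·9 + 0.5·5.1·9² = 243 m

Phase 2 (decelerating): v₀ = 49.9 m/s, a = -6.8 m/s².
v = v₀ + at → t = (10.5 − 49.9) / -6.8 = 5.79 s
v² = v₀² + 2aΔx → Δx = (10.5² − 49.9²)/(2·-6.8) = 175 m

Phase 3 (accelerating): v₀ = 10.5 m/s, a = 3.2 m/s².
v = v₀ + at = 10.5 + (3.2)(5) = 26.5 m/s
Δx = v₀t + ½at² = 10.5·5 + 0.5·3.2·5² = 92.5 m
Final speed = 26.5 m/s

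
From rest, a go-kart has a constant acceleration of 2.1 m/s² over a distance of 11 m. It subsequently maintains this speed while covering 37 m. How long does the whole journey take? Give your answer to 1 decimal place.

Phase 1 (accelerating): v₀ = 0 m/s, a = 2.1 m/s².
v² = v₀² + 2aΔx = 0² + 2·2.1·11 = 46.2 → v = 6.80 m/s
t = (v − v₀)/a = (6.80 − 0)/2.1 = 3.24 s

Phase 2 (constant speed): v₀ = 6.80 m/s, a = 0 m/s².
Constant speed: t = d/v = 37/6.80 = 5.44 s
Total time = 3.24 + 5.44 = 8.68 s

8.7 s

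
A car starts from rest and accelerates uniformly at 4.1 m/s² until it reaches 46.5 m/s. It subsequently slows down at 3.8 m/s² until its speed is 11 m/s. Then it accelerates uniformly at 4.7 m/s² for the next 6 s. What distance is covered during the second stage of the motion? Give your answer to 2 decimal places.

Phase 1 (accelerating): v₀ = 0 m/s, a = 4.1 m/s².
v = v₀ + at → t = (46.5 − 0) / 4.1 = 11.3 s
v² = v₀² + 2aΔx → Δx = (46.5² − 0²)/(2·4.1) = 264 m

Phase 2 (decelerating): v₀ = 46.5 m/s, a = -3.8 m/s².
v = v₀ + at → t = (11 − 46.5) / -3.8 = 9.34 s
v² = v₀² + 2aΔx → Δx = (11² − 46.5²)/(2·-3.8) = 269 m
Distance in phase 2 = 269 m

268.59 m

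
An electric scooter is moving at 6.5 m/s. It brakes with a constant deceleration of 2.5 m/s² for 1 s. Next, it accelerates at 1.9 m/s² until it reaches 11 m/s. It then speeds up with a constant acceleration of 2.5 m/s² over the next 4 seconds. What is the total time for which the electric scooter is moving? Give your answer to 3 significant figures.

Phase 1 (decelerating): v₀ = 6.50 m/s, a = -2.5 m/s².
v = v₀ + at = 6.50 + (-2.5)(1) = 4.00 m/s
Δx = v₀t + ½at² = 6.50·1 + 0.5·-2.5·1² = 5.25 m

Phase 2 (accelerating): v₀ = 4.00 m/s, a = 1.9 m/s².
v = v₀ + at → t = (11 − 4.00) / 1.9 = 3.68 s
v² = v₀² + 2aΔx → Δx = (11² − 4.00²)/(2·1.9) = 27.6 m

Phase 3 (accelerating): v₀ = 11.0 m/s, a = 2.5 m/s².
v = v₀ + at = 11.0 + (2.5)(4) = 21.0 m/s
Δx = v₀t + ½at² = 11.0·4 + 0.5·2.5·4² = 64.0 m
Total time = 1.00 + 3.68 + 4.00 = 8.68 s

8.68 s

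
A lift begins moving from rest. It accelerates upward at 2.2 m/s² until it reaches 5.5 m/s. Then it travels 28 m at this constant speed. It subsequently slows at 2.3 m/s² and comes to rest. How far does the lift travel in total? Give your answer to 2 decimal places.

41.45 m

Phase 1 (accelerating): v₀ = 0 m/s, a = 2.2 m/s².
v = v₀ + at → t = (5.5 − 0) / 2.2 = 2.50 s
v² = v₀² + 2aΔx → Δx = (5.5² − 0²)/(2·2.2) = 6.87 m

Phase 2 (constant speed): v₀ = 5.50 m/s, a = 0 m/s².
Constant speed: t = d/v = 28/5.50 = 5.09 s

Phase 3 (decelerating): v₀ = 5.50 m/s, a = -2.3 m/s².
v = v₀ + at → t = (0 − 5.50) / -2.3 = 2.39 s
v² = v₀² + 2aΔx → Δx = (0² − 5.50²)/(2·-2.3) = 6.58 m
Total distance = 6.87 + 28.0 + 6.58 = 41.5 m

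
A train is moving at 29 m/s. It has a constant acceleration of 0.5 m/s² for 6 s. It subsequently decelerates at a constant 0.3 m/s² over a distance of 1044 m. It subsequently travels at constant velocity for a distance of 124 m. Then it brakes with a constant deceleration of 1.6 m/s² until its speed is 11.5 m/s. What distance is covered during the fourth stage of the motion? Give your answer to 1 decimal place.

Phase 1 (accelerating): v₀ = 29.0 m/s, a = 0.5 m/s².
v = v₀ + at = 29.0 + (0.5)(6) = 32.0 m/s
Δx = v₀t + ½at² = 29.0·6 + 0.5·0.5·6² = 183 m

Phase 2 (decelerating): v₀ = 32.0 m/s, a = -0.3 m/s².
v² = v₀² + 2aΔx = 32.0² + 2·-0.3·1044 = 398 → v = 19.9 m/s
t = (v − v₀)/a = (19.9 − 32.0)/-0.3 = 40.2 s

Phase 3 (constant speed): v₀ = 19.9 m/s, a = 0 m/s².
Constant speed: t = d/v = 124/19.9 = 6.22 s

Phase 4 (decelerating): v₀ = 19.9 m/s, a = -1.6 m/s².
v = v₀ + at → t = (11.5 − 19.9) / -1.6 = 5.27 s
v² = v₀² + 2aΔx → Δx = (11.5² − 19.9²)/(2·-1.6) = 82.9 m
Distance in phase 4 = 82.9 m

82.9 m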